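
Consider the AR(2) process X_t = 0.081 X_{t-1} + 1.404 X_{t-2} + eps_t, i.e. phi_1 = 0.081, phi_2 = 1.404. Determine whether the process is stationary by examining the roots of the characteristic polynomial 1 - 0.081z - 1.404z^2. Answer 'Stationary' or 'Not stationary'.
\text{Not stationary}

The AR(p) characteristic polynomial is P(z) = 1 - 0.081z - 1.404z^2.
Stationarity requires all roots to lie outside the unit circle, i.e. |z| > 1 for every root.
Set 1 + (-0.081) z + (-1.404) z^2 = 0, i.e. a z^2 + b z + c = 0 with a = -1.404, b = -0.081, c = 1.
Discriminant D = b^2 - 4ac = (-0.081)^2 - 4*(-1.404)*1 = 0.006561 - (-5.616) = 5.622561.
D >= 0, so the roots are real: z = (-b +/- sqrt(D)) / (2a) = (0.081 +/- 2.371194) / (-2.808).
  z_1 = (0.081 + 2.371194) / (-2.808) = -0.8733,   |z_1| = 0.8733.
  z_2 = (0.081 - 2.371194) / (-2.808) = 0.8156,   |z_2| = 0.8156.
Moduli of all roots: 0.8733, 0.8156.
All moduli strictly greater than 1? No.
Verdict: Not stationary.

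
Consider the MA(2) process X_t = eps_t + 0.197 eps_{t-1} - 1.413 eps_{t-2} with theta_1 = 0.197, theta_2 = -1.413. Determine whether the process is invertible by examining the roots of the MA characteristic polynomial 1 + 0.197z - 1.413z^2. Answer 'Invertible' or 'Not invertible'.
\text{Not invertible}

The MA(q) characteristic polynomial is P(z) = 1 + 0.197z - 1.413z^2.
Invertibility requires all roots to lie outside the unit circle, i.e. |z| > 1 for every root.
Set 1 + (0.197) z + (-1.413) z^2 = 0, i.e. a z^2 + b z + c = 0 with a = -1.413, b = 0.197, c = 1.
Discriminant D = b^2 - 4ac = (0.197)^2 - 4*(-1.413)*1 = 0.038809 - (-5.652) = 5.690809.
D >= 0, so the roots are real: z = (-b +/- sqrt(D)) / (2a) = (-0.197 +/- 2.385542) / (-2.826).
  z_1 = (-0.197 + 2.385542) / (-2.826) = -0.7744,   |z_1| = 0.7744.
  z_2 = (-0.197 - 2.385542) / (-2.826) = 0.9139,   |z_2| = 0.9139.
Moduli of all roots: 0.7744, 0.9139.
All moduli strictly greater than 1? No.
Verdict: Not invertible.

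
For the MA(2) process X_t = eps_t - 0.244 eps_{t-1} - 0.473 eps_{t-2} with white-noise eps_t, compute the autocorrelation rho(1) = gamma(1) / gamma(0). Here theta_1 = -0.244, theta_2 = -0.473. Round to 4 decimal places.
\rho(1) = -0.1002

For an MA(q) process with theta_0 = 1, the autocovariance is
  gamma(k) = sigma^2 * sum_{i=0..q-k} theta_i * theta_{i+k},
and rho(k) = gamma(k) / gamma(0). Sigma^2 cancels.
  numerator   = (1)*(-0.244) + (-0.244)*(-0.473) = -0.128588.
  denominator = (1)^2 + (-0.244)^2 + (-0.473)^2 = 1.283265.
  rho(1) = -0.128588 / 1.283265 = -0.1002.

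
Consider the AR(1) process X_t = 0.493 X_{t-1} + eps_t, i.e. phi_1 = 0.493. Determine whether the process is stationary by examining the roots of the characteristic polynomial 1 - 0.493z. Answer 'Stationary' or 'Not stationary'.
\text{Stationary}

The AR(p) characteristic polynomial is P(z) = 1 - 0.493z.
Stationarity requires all roots to lie outside the unit circle, i.e. |z| > 1 for every root.
This is linear in z: 1 + (-0.493) z = 0  =>  z = -1/(-0.493) = 2.028398,  |z| = 2.028398.
Moduli of all roots: 2.0284.
All moduli strictly greater than 1? Yes.
Verdict: Stationary.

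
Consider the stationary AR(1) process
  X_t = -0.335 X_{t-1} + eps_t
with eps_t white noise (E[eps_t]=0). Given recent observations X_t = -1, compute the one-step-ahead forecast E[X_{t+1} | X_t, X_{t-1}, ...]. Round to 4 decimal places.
E[X_{t+1} \mid \mathcal F_t] = 0.3350

For an AR(p) model X_t = c + sum_i phi_i X_{t-i} + eps_t, the
one-step-ahead conditional mean is
  E[X_{t+1} | X_t, ...] = c + sum_i phi_i X_{t+1-i}.
Substitute known values:
  E[X_{t+1} | ...] = (-0.335) * (-1)
                   = 0.3350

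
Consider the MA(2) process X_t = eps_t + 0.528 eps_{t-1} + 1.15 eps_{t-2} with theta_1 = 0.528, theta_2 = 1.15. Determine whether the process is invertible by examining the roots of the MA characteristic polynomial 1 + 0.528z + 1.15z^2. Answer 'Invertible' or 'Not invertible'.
\text{Not invertible}

The MA(q) characteristic polynomial is P(z) = 1 + 0.528z + 1.15z^2.
Invertibility requires all roots to lie outside the unit circle, i.e. |z| > 1 for every root.
Set 1 + (0.528) z + (1.15) z^2 = 0, i.e. a z^2 + b z + c = 0 with a = 1.15, b = 0.528, c = 1.
Discriminant D = b^2 - 4ac = (0.528)^2 - 4*(1.15)*1 = 0.278784 - (4.6) = -4.321216.
D < 0, so the roots are the complex-conjugate pair z = (-b +/- i sqrt(-D)) / (2a) = -0.2296 +/- 0.9038i.
For a conjugate pair |z|^2 = z * conj(z) = (product of roots) = c/a = 1/(1.15) = 0.869565, so |z| = sqrt(0.869565) = 0.9325 for both roots.
Moduli of all roots: 0.9325, 0.9325.
All moduli strictly greater than 1? No.
Verdict: Not invertible.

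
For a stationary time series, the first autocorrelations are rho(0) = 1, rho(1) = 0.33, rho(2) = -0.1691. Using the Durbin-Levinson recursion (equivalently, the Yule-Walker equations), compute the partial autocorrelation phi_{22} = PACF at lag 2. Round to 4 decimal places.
\phi_{22} = -0.3120

The PACF at lag k is phi_{kk}, the last component of the solution
to the Yule-Walker system G_k phi = r_k where
  (G_k)_{ij} = rho(|i - j|), (r_k)_i = rho(i), i,j = 1..k.
Equivalently, Durbin-Levinson gives phi_{kk} iteratively:
  phi_{11} = rho(1)
  phi_{kk} = [rho(k) - sum_{j=1..k-1} phi_{k-1,j} rho(k-j)]
            / [1 - sum_{j=1..k-1} phi_{k-1,j} rho(j)],
  phi_{k,j} = phi_{k-1,j} - phi_{kk} phi_{k-1,k-j},  j = 1..k-1.
Step k = 1:
  phi_11 = rho(1) = 0.33.
Step k = 2:
  phi_22 = [rho(2) - phi_11 rho(1)] / [1 - phi_11 rho(1)] = [-0.1691 - (0.33)(0.33)] / [1 - (0.33)(0.33)]
         = -0.278 / 0.8911 = -0.312.
Therefore phi_{22} = -0.3120.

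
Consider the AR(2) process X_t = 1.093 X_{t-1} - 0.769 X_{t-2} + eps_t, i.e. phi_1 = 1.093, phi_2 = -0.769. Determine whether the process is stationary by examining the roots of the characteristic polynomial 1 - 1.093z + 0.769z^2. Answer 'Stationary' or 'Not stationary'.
\text{Stationary}

The AR(p) characteristic polynomial is P(z) = 1 - 1.093z + 0.769z^2.
Stationarity requires all roots to lie outside the unit circle, i.e. |z| > 1 for every root.
Set 1 + (-1.093) z + (0.769) z^2 = 0, i.e. a z^2 + b z + c = 0 with a = 0.769, b = -1.093, c = 1.
Discriminant D = b^2 - 4ac = (-1.093)^2 - 4*(0.769)*1 = 1.194649 - (3.076) = -1.881351.
D < 0, so the roots are the complex-conjugate pair z = (-b +/- i sqrt(-D)) / (2a) = 0.7107 +/- 0.8918i.
For a conjugate pair |z|^2 = z * conj(z) = (product of roots) = c/a = 1/(0.769) = 1.30039, so |z| = sqrt(1.30039) = 1.1403 for both roots.
Moduli of all roots: 1.1403, 1.1403.
All moduli strictly greater than 1? Yes.
Verdict: Stationary.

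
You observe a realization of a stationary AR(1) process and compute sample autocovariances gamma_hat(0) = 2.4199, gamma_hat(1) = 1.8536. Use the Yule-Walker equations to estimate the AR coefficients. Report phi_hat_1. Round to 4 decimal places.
\hat\phi_{1} = 0.7660

The Yule-Walker equations for an AR(p) process read, in matrix form,
  Gamma_p phi = r_p,   with   (Gamma_p)_{ij} = gamma(|i - j|),
                       (r_p)_i = gamma(i),   i,j = 1..p.
Substitute the sample gammas (Toeplitz matrix and right-hand side of size 1):
  Gamma_p = [[2.4199]]
  r_p     = [1.8536]
With p = 1 this is the single equation gamma(0) phi_1 = gamma(1):
  phi_hat_1 = gamma(1) / gamma(0) = 1.8536 / 2.4199 = 0.7660.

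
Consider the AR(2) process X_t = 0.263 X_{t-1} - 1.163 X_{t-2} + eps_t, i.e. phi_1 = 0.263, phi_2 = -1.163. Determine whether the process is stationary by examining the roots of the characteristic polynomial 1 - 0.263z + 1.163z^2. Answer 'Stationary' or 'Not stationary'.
\text{Not stationary}

The AR(p) characteristic polynomial is P(z) = 1 - 0.263z + 1.163z^2.
Stationarity requires all roots to lie outside the unit circle, i.e. |z| > 1 for every root.
Set 1 + (-0.263) z + (1.163) z^2 = 0, i.e. a z^2 + b z + c = 0 with a = 1.163, b = -0.263, c = 1.
Discriminant D = b^2 - 4ac = (-0.263)^2 - 4*(1.163)*1 = 0.069169 - (4.652) = -4.582831.
D < 0, so the roots are the complex-conjugate pair z = (-b +/- i sqrt(-D)) / (2a) = 0.1131 +/- 0.9204i.
For a conjugate pair |z|^2 = z * conj(z) = (product of roots) = c/a = 1/(1.163) = 0.859845, so |z| = sqrt(0.859845) = 0.9273 for both roots.
Moduli of all roots: 0.9273, 0.9273.
All moduli strictly greater than 1? No.
Verdict: Not stationary.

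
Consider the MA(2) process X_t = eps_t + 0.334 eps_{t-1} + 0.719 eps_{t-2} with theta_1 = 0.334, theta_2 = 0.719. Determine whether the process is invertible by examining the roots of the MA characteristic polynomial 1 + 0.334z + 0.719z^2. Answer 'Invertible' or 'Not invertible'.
\text{Invertible}

The MA(q) characteristic polynomial is P(z) = 1 + 0.334z + 0.719z^2.
Invertibility requires all roots to lie outside the unit circle, i.e. |z| > 1 for every root.
Set 1 + (0.334) z + (0.719) z^2 = 0, i.e. a z^2 + b z + c = 0 with a = 0.719, b = 0.334, c = 1.
Discriminant D = b^2 - 4ac = (0.334)^2 - 4*(0.719)*1 = 0.111556 - (2.876) = -2.764444.
D < 0, so the roots are the complex-conjugate pair z = (-b +/- i sqrt(-D)) / (2a) = -0.2323 +/- 1.1562i.
For a conjugate pair |z|^2 = z * conj(z) = (product of roots) = c/a = 1/(0.719) = 1.390821, so |z| = sqrt(1.390821) = 1.1793 for both roots.
Moduli of all roots: 1.1793, 1.1793.
All moduli strictly greater than 1? Yes.
Verdict: Invertible.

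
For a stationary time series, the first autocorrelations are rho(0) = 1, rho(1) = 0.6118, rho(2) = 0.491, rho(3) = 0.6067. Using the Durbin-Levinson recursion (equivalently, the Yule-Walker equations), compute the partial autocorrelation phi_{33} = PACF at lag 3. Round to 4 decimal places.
\phi_{33} = 0.4110

The PACF at lag k is phi_{kk}, the last component of the solution
to the Yule-Walker system G_k phi = r_k where
  (G_k)_{ij} = rho(|i - j|), (r_k)_i = rho(i), i,j = 1..k.
Equivalently, Durbin-Levinson gives phi_{kk} iteratively:
  phi_{11} = rho(1)
  phi_{kk} = [rho(k) - sum_{j=1..k-1} phi_{k-1,j} rho(k-j)]
            / [1 - sum_{j=1..k-1} phi_{k-1,j} rho(j)],
  phi_{k,j} = phi_{k-1,j} - phi_{kk} phi_{k-1,k-j},  j = 1..k-1.
Step k = 1:
  phi_11 = rho(1) = 0.6118.
Step k = 2:
  phi_22 = [rho(2) - phi_11 rho(1)] / [1 - phi_11 rho(1)] = [0.491 - (0.6118)(0.6118)] / [1 - (0.6118)(0.6118)]
         = 0.11670076 / 0.62570076 = 0.186512.
  Update: phi_21 = phi_11 - phi_22 phi_11 = 0.6118 - (0.186512)(0.6118) = 0.497692.
Step k = 3:
  phi_33 = [rho(3) - phi_21 rho(2) - phi_22 rho(1)] / [1 - phi_21 rho(1) - phi_22 rho(2)]
    numerator   = 0.6067 - (0.497692)(0.491) - (0.186512)(0.6118) = 0.24822518
    denominator = 1 - (0.497692)(0.6118) - (0.186512)(0.491) = 0.60393466
  phi_33 = 0.24822518 / 0.60393466 = 0.411.
Therefore phi_{33} = 0.4110.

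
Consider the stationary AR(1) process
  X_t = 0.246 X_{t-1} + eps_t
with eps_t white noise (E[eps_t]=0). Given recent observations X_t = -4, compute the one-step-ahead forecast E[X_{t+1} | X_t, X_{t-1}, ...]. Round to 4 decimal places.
E[X_{t+1} \mid \mathcal F_t] = -0.9840

For an AR(p) model X_t = c + sum_i phi_i X_{t-i} + eps_t, the
one-step-ahead conditional mean is
  E[X_{t+1} | X_t, ...] = c + sum_i phi_i X_{t+1-i}.
Substitute known values:
  E[X_{t+1} | ...] = (0.246) * (-4)
                   = -0.9840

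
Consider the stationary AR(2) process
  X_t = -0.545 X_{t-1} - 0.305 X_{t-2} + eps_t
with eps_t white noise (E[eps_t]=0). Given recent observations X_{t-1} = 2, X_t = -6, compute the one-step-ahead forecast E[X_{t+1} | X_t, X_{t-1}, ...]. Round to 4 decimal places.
E[X_{t+1} \mid \mathcal F_t] = 2.6600

For an AR(p) model X_t = c + sum_i phi_i X_{t-i} + eps_t, the
one-step-ahead conditional mean is
  E[X_{t+1} | X_t, ...] = c + sum_i phi_i X_{t+1-i}.
Substitute known values:
  E[X_{t+1} | ...] = (-0.545) * (-6) + (-0.305) * (2)
                   = 2.6600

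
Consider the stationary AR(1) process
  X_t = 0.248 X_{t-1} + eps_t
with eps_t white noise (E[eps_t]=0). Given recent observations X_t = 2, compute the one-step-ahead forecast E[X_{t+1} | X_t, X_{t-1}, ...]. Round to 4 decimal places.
E[X_{t+1} \mid \mathcal F_t] = 0.4960

For an AR(p) model X_t = c + sum_i phi_i X_{t-i} + eps_t, the
one-step-ahead conditional mean is
  E[X_{t+1} | X_t, ...] = c + sum_i phi_i X_{t+1-i}.
Substitute known values:
  E[X_{t+1} | ...] = (0.248) * (2)
                   = 0.4960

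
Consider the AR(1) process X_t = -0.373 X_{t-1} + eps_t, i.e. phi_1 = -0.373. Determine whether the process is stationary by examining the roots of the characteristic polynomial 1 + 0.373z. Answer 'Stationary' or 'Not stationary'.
\text{Stationary}

The AR(p) characteristic polynomial is P(z) = 1 + 0.373z.
Stationarity requires all roots to lie outside the unit circle, i.e. |z| > 1 for every root.
This is linear in z: 1 + (0.373) z = 0  =>  z = -1/(0.373) = -2.680965,  |z| = 2.680965.
Moduli of all roots: 2.6810.
All moduli strictly greater than 1? Yes.
Verdict: Stationary.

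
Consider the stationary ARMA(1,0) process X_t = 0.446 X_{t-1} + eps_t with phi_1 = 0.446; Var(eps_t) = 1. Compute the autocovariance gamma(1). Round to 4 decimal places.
\gamma(1) = 0.5567

Multiply the model equation by X_{t-k} and take expectations. With theta_0 = psi_0 = 1 and psi_j the MA(infinity) weights, this gives
  gamma(k) - sum_i phi_i gamma(k-i) = c_k,
  c_k = sigma^2 * sum_{j=k..q} theta_j psi_{j-k}   (c_k = 0 for k > q),
using gamma(-m) = gamma(m).
Pure AR (q = 0): c_0 = sigma^2 = 1, c_k = 0 for k >= 1.
Equations for k = 0 and k = 1 (AR order 1):
  gamma(0) = phi_1 gamma(1) + c_0
  gamma(1) = phi_1 gamma(0) + c_1
Substituting the second into the first: gamma(0) (1 - phi_1^2) = c_0 + phi_1 c_1, so
  gamma(0) = c_0 / (1 - phi_1^2) = 1 / (1 - (0.446)^2) = 1 / 0.801084 = 1.248309.
  gamma(1) = phi_1 gamma(0) = (0.446)(1.248309) = 0.556746.
Therefore gamma(1) = 0.5567 (to 4 decimal places).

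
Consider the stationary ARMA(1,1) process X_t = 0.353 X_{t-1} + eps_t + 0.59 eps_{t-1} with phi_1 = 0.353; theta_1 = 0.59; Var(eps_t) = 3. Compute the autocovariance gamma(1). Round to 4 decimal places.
\gamma(1) = 3.9048

Multiply the model equation by X_{t-k} and take expectations. With theta_0 = psi_0 = 1 and psi_j the MA(infinity) weights, this gives
  gamma(k) - sum_i phi_i gamma(k-i) = c_k,
  c_k = sigma^2 * sum_{j=k..q} theta_j psi_{j-k}   (c_k = 0 for k > q),
using gamma(-m) = gamma(m).
psi-weights needed (psi_j = theta_j + sum_i phi_i psi_{j-i}):
  psi_1 = theta_1 + phi_1 = 0.59 + (0.353) = 0.943
Right-hand sides:
  c_0 = sigma^2 (1 + theta_1 psi_1) = 3 * (1 + (0.59)(0.943)) = 3 * 1.55637 = 4.66911
  c_1 = sigma^2 theta_1 = 3 * (0.59) = 1.77
  c_2 = 0
Equations for k = 0 and k = 1 (AR order 1):
  gamma(0) = phi_1 gamma(1) + c_0
  gamma(1) = phi_1 gamma(0) + c_1
Substituting the second into the first: gamma(0) (1 - phi_1^2) = c_0 + phi_1 c_1, so
  gamma(0) = (c_0 + phi_1 c_1) / (1 - phi_1^2) = (4.66911 + (0.353)(1.77)) / (1 - (0.353)^2) = 5.29392 / 0.875391 = 6.047492.
  gamma(1) = phi_1 gamma(0) + c_1 = (0.353)(6.047492) + (1.77) = 3.904765.
Therefore gamma(1) = 3.9048 (to 4 decimal places).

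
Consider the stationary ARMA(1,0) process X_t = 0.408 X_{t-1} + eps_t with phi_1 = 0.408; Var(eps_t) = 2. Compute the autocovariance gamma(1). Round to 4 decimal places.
\gamma(1) = 0.9790

Multiply the model equation by X_{t-k} and take expectations. With theta_0 = psi_0 = 1 and psi_j the MA(infinity) weights, this gives
  gamma(k) - sum_i phi_i gamma(k-i) = c_k,
  c_k = sigma^2 * sum_{j=k..q} theta_j psi_{j-k}   (c_k = 0 for k > q),
using gamma(-m) = gamma(m).
Pure AR (q = 0): c_0 = sigma^2 = 2, c_k = 0 for k >= 1.
Equations for k = 0 and k = 1 (AR order 1):
  gamma(0) = phi_1 gamma(1) + c_0
  gamma(1) = phi_1 gamma(0) + c_1
Substituting the second into the first: gamma(0) (1 - phi_1^2) = c_0 + phi_1 c_1, so
  gamma(0) = c_0 / (1 - phi_1^2) = 2 / (1 - (0.408)^2) = 2 / 0.833536 = 2.399416.
  gamma(1) = phi_1 gamma(0) = (0.408)(2.399416) = 0.978962.
Therefore gamma(1) = 0.9790 (to 4 decimal places).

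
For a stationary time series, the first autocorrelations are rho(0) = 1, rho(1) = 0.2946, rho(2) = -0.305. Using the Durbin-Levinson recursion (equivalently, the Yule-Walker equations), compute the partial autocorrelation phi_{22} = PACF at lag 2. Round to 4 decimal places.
\phi_{22} = -0.4290

The PACF at lag k is phi_{kk}, the last component of the solution
to the Yule-Walker system G_k phi = r_k where
  (G_k)_{ij} = rho(|i - j|), (r_k)_i = rho(i), i,j = 1..k.
Equivalently, Durbin-Levinson gives phi_{kk} iteratively:
  phi_{11} = rho(1)
  phi_{kk} = [rho(k) - sum_{j=1..k-1} phi_{k-1,j} rho(k-j)]
            / [1 - sum_{j=1..k-1} phi_{k-1,j} rho(j)],
  phi_{k,j} = phi_{k-1,j} - phi_{kk} phi_{k-1,k-j},  j = 1..k-1.
Step k = 1:
  phi_11 = rho(1) = 0.2946.
Step k = 2:
  phi_22 = [rho(2) - phi_11 rho(1)] / [1 - phi_11 rho(1)] = [-0.305 - (0.2946)(0.2946)] / [1 - (0.2946)(0.2946)]
         = -0.39178916 / 0.91321084 = -0.429.
Therefore phi_{22} = -0.4290.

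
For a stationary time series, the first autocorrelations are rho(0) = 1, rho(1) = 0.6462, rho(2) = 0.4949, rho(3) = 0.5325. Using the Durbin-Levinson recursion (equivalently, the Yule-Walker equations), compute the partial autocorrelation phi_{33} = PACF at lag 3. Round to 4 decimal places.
\phi_{33} = 0.2960

The PACF at lag k is phi_{kk}, the last component of the solution
to the Yule-Walker system G_k phi = r_k where
  (G_k)_{ij} = rho(|i - j|), (r_k)_i = rho(i), i,j = 1..k.
Equivalently, Durbin-Levinson gives phi_{kk} iteratively:
  phi_{11} = rho(1)
  phi_{kk} = [rho(k) - sum_{j=1..k-1} phi_{k-1,j} rho(k-j)]
            / [1 - sum_{j=1..k-1} phi_{k-1,j} rho(j)],
  phi_{k,j} = phi_{k-1,j} - phi_{kk} phi_{k-1,k-j},  j = 1..k-1.
Step k = 1:
  phi_11 = rho(1) = 0.6462.
Step k = 2:
  phi_22 = [rho(2) - phi_11 rho(1)] / [1 - phi_11 rho(1)] = [0.4949 - (0.6462)(0.6462)] / [1 - (0.6462)(0.6462)]
         = 0.07732556 / 0.58242556 = 0.132765.
  Update: phi_21 = phi_11 - phi_22 phi_11 = 0.6462 - (0.132765)(0.6462) = 0.560407.
Step k = 3:
  phi_33 = [rho(3) - phi_21 rho(2) - phi_22 rho(1)] / [1 - phi_21 rho(1) - phi_22 rho(2)]
    numerator   = 0.5325 - (0.560407)(0.4949) - (0.132765)(0.6462) = 0.1693618
    denominator = 1 - (0.560407)(0.6462) - (0.132765)(0.4949) = 0.57215945
  phi_33 = 0.1693618 / 0.57215945 = 0.296.
Therefore phi_{33} = 0.2960.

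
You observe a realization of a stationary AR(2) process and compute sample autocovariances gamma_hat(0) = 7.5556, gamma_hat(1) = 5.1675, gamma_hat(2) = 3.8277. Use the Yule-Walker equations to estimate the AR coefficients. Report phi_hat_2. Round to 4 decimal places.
\hat\phi_{2} = 0.0730

The Yule-Walker equations for an AR(p) process read, in matrix form,
  Gamma_p phi = r_p,   with   (Gamma_p)_{ij} = gamma(|i - j|),
                       (r_p)_i = gamma(i),   i,j = 1..p.
Substitute the sample gammas (Toeplitz matrix and right-hand side of size 2):
  Gamma_p = [[7.5556, 5.1675], [5.1675, 7.5556]]
  r_p     = [5.1675, 3.8277]
Written out:
  7.5556 phi_1 + 5.1675 phi_2 = 5.1675
  5.1675 phi_1 + 7.5556 phi_2 = 3.8277
Solve by Cramer's rule:
  det = gamma(0)^2 - gamma(1)^2 = (7.5556)^2 - (5.1675)^2 = 57.08709136 - 26.70305625 = 30.38403511
  phi_hat_1 = [gamma(1) gamma(0) - gamma(1) gamma(2)] / det = [(5.1675)(7.5556) - (5.1675)(3.8277)] / 30.38403511 = 19.26392325 / 30.38403511 = 0.634
  phi_hat_2 = [gamma(0) gamma(2) - gamma(1)^2] / det = [(7.5556)(3.8277) - (5.1675)^2] / 30.38403511 = 2.21751387 / 30.38403511 = 0.073
So phi_hat = [0.6340, 0.0730].
Therefore phi_hat_2 = 0.0730.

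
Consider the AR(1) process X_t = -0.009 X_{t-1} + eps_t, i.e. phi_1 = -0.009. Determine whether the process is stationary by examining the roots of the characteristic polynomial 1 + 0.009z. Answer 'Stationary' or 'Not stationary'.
\text{Stationary}

The AR(p) characteristic polynomial is P(z) = 1 + 0.009z.
Stationarity requires all roots to lie outside the unit circle, i.e. |z| > 1 for every root.
This is linear in z: 1 + (0.009) z = 0  =>  z = -1/(0.009) = -111.111111,  |z| = 111.111111.
Moduli of all roots: 111.1111.
All moduli strictly greater than 1? Yes.
Verdict: Stationary.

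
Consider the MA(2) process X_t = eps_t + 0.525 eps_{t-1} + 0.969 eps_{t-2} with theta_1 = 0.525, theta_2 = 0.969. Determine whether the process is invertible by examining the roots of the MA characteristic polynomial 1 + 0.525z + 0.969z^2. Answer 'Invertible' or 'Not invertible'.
\text{Invertible}

The MA(q) characteristic polynomial is P(z) = 1 + 0.525z + 0.969z^2.
Invertibility requires all roots to lie outside the unit circle, i.e. |z| > 1 for every root.
Set 1 + (0.525) z + (0.969) z^2 = 0, i.e. a z^2 + b z + c = 0 with a = 0.969, b = 0.525, c = 1.
Discriminant D = b^2 - 4ac = (0.525)^2 - 4*(0.969)*1 = 0.275625 - (3.876) = -3.600375.
D < 0, so the roots are the complex-conjugate pair z = (-b +/- i sqrt(-D)) / (2a) = -0.2709 +/- 0.9791i.
For a conjugate pair |z|^2 = z * conj(z) = (product of roots) = c/a = 1/(0.969) = 1.031992, so |z| = sqrt(1.031992) = 1.0159 for both roots.
Moduli of all roots: 1.0159, 1.0159.
All moduli strictly greater than 1? Yes.
Verdict: Invertible.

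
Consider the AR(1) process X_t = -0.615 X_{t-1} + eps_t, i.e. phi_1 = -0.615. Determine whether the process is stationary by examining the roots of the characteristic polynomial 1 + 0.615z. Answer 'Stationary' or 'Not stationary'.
\text{Stationary}

The AR(p) characteristic polynomial is P(z) = 1 + 0.615z.
Stationarity requires all roots to lie outside the unit circle, i.e. |z| > 1 for every root.
This is linear in z: 1 + (0.615) z = 0  =>  z = -1/(0.615) = -1.626016,  |z| = 1.626016.
Moduli of all roots: 1.6260.
All moduli strictly greater than 1? Yes.
Verdict: Stationary.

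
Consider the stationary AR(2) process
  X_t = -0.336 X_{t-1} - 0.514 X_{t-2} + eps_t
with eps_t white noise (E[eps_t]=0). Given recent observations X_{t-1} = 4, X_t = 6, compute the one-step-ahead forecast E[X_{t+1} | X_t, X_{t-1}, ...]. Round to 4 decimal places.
E[X_{t+1} \mid \mathcal F_t] = -4.0720

For an AR(p) model X_t = c + sum_i phi_i X_{t-i} + eps_t, the
one-step-ahead conditional mean is
  E[X_{t+1} | X_t, ...] = c + sum_i phi_i X_{t+1-i}.
Substitute known values:
  E[X_{t+1} | ...] = (-0.336) * (6) + (-0.514) * (4)
                   = -4.0720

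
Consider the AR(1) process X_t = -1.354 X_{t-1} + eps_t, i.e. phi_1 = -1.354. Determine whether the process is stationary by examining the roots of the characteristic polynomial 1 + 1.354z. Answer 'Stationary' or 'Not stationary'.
\text{Not stationary}

The AR(p) characteristic polynomial is P(z) = 1 + 1.354z.
Stationarity requires all roots to lie outside the unit circle, i.e. |z| > 1 for every root.
This is linear in z: 1 + (1.354) z = 0  =>  z = -1/(1.354) = -0.738552,  |z| = 0.738552.
Moduli of all roots: 0.7386.
All moduli strictly greater than 1? No.
Verdict: Not stationary.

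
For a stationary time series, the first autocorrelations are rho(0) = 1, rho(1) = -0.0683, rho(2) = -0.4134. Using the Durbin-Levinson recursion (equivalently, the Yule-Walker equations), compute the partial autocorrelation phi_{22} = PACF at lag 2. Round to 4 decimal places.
\phi_{22} = -0.4200

The PACF at lag k is phi_{kk}, the last component of the solution
to the Yule-Walker system G_k phi = r_k where
  (G_k)_{ij} = rho(|i - j|), (r_k)_i = rho(i), i,j = 1..k.
Equivalently, Durbin-Levinson gives phi_{kk} iteratively:
  phi_{11} = rho(1)
  phi_{kk} = [rho(k) - sum_{j=1..k-1} phi_{k-1,j} rho(k-j)]
            / [1 - sum_{j=1..k-1} phi_{k-1,j} rho(j)],
  phi_{k,j} = phi_{k-1,j} - phi_{kk} phi_{k-1,k-j},  j = 1..k-1.
Step k = 1:
  phi_11 = rho(1) = -0.0683.
Step k = 2:
  phi_22 = [rho(2) - phi_11 rho(1)] / [1 - phi_11 rho(1)] = [-0.4134 - (-0.0683)(-0.0683)] / [1 - (-0.0683)(-0.0683)]
         = -0.41806489 / 0.99533511 = -0.42.
Therefore phi_{22} = -0.4200.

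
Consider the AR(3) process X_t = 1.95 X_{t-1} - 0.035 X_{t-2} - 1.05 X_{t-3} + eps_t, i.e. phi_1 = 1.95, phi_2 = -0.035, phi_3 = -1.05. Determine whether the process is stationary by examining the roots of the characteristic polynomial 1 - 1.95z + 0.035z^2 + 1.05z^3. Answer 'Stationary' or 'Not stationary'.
\text{Not stationary}

The AR(p) characteristic polynomial is P(z) = 1 - 1.95z + 0.035z^2 + 1.05z^3.
Stationarity requires all roots to lie outside the unit circle, i.e. |z| > 1 for every root.
Degree 3: look for a simple real root z0 first, then factor out (1 - z/z0) and solve the remaining quadratic.
Testing z0 = 0.8: P(0.8) = 1 + (-1.95)(0.8) + (0.035)(0.8)^2 + (1.05)(0.8)^3
  = 1 + (-1.56) + (0.0224) + (0.5376) = 0.  So z_0 = 0.8 is a root, |z_0| = 0.8.
Divide out the factor (1 - 1.25 z) = (1 - z/z0) (since 1/z0 = 1.25):
  P(z) = (1 - 1.25 z)(1 + (-0.7) z + (-0.84) z^2)
  [check: z-coef -0.7 - (1.25) = -1.95; z^2-coef -0.84 - (1.25)(-0.7) = 0.035; z^3-coef -(1.25)(-0.84) = 1.05.]
Remaining roots from the quadratic factor 1 + (-0.7) z + (-0.84) z^2:
  Set 1 + (-0.7) z + (-0.84) z^2 = 0, i.e. a z^2 + b z + c = 0 with a = -0.84, b = -0.7, c = 1.
  Discriminant D = b^2 - 4ac = (-0.7)^2 - 4*(-0.84)*1 = 0.49 - (-3.36) = 3.85.
  D >= 0, so the roots are real: z = (-b +/- sqrt(D)) / (2a) = (0.7 +/- 1.962142) / (-1.68).
    z_1 = (0.7 + 1.962142) / (-1.68) = -1.5846,   |z_1| = 1.5846.
    z_2 = (0.7 - 1.962142) / (-1.68) = 0.7513,   |z_2| = 0.7513.
Moduli of all roots: 0.8000, 1.5846, 0.7513.
All moduli strictly greater than 1? No.
Verdict: Not stationary.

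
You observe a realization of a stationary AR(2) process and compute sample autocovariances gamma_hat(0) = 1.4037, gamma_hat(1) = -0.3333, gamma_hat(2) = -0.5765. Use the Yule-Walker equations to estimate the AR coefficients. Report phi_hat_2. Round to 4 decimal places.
\hat\phi_{2} = -0.4950

The Yule-Walker equations for an AR(p) process read, in matrix form,
  Gamma_p phi = r_p,   with   (Gamma_p)_{ij} = gamma(|i - j|),
                       (r_p)_i = gamma(i),   i,j = 1..p.
Substitute the sample gammas (Toeplitz matrix and right-hand side of size 2):
  Gamma_p = [[1.4037, -0.3333], [-0.3333, 1.4037]]
  r_p     = [-0.3333, -0.5765]
Written out:
  1.4037 phi_1 - 0.3333 phi_2 = -0.3333
  -0.3333 phi_1 + 1.4037 phi_2 = -0.5765
Solve by Cramer's rule:
  det = gamma(0)^2 - gamma(1)^2 = (1.4037)^2 - (-0.3333)^2 = 1.97037369 - 0.11108889 = 1.8592848
  phi_hat_1 = [gamma(1) gamma(0) - gamma(1) gamma(2)] / det = [(-0.3333)(1.4037) - (-0.3333)(-0.5765)] / 1.8592848 = -0.66000066 / 1.8592848 = -0.355
  phi_hat_2 = [gamma(0) gamma(2) - gamma(1)^2] / det = [(1.4037)(-0.5765) - (-0.3333)^2] / 1.8592848 = -0.92032194 / 1.8592848 = -0.495
So phi_hat = [-0.3550, -0.4950].
Therefore phi_hat_2 = -0.4950.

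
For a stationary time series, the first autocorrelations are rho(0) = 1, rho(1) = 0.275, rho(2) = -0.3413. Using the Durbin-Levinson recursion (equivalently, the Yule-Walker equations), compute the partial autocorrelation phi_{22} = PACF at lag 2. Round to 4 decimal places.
\phi_{22} = -0.4510

The PACF at lag k is phi_{kk}, the last component of the solution
to the Yule-Walker system G_k phi = r_k where
  (G_k)_{ij} = rho(|i - j|), (r_k)_i = rho(i), i,j = 1..k.
Equivalently, Durbin-Levinson gives phi_{kk} iteratively:
  phi_{11} = rho(1)
  phi_{kk} = [rho(k) - sum_{j=1..k-1} phi_{k-1,j} rho(k-j)]
            / [1 - sum_{j=1..k-1} phi_{k-1,j} rho(j)],
  phi_{k,j} = phi_{k-1,j} - phi_{kk} phi_{k-1,k-j},  j = 1..k-1.
Step k = 1:
  phi_11 = rho(1) = 0.275.
Step k = 2:
  phi_22 = [rho(2) - phi_11 rho(1)] / [1 - phi_11 rho(1)] = [-0.3413 - (0.275)(0.275)] / [1 - (0.275)(0.275)]
         = -0.416925 / 0.924375 = -0.451.
Therefore phi_{22} = -0.4510.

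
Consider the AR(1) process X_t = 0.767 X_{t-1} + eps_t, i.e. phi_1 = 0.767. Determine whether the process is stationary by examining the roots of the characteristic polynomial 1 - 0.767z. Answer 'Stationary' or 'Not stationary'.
\text{Stationary}

The AR(p) characteristic polynomial is P(z) = 1 - 0.767z.
Stationarity requires all roots to lie outside the unit circle, i.e. |z| > 1 for every root.
This is linear in z: 1 + (-0.767) z = 0  =>  z = -1/(-0.767) = 1.303781,  |z| = 1.303781.
Moduli of all roots: 1.3038.
All moduli strictly greater than 1? Yes.
Verdict: Stationary.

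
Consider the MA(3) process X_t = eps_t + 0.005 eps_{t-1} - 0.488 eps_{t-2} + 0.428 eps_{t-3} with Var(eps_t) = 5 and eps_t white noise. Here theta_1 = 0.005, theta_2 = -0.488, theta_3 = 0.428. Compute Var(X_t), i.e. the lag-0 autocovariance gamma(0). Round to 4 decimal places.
\gamma(0) = 7.1068

For an MA(q) process X_t = eps_t + sum_i theta_i eps_{t-i} with
Var(eps_t) = sigma^2, the variance is
  gamma(0) = sigma^2 * (1 + sum_i theta_i^2).
  sum_i theta_i^2 = (0.005)^2 + (-0.488)^2 + (0.428)^2 = 0.000025 + 0.238144 + 0.183184 = 0.421353.
  gamma(0) = 5 * (1 + 0.421353) = 5 * 1.421353 = 7.106765, which rounds to 7.1068.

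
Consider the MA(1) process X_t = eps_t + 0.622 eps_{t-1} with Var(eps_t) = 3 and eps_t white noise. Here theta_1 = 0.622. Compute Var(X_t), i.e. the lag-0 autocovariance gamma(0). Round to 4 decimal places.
\gamma(0) = 4.1607

For an MA(q) process X_t = eps_t + sum_i theta_i eps_{t-i} with
Var(eps_t) = sigma^2, the variance is
  gamma(0) = sigma^2 * (1 + sum_i theta_i^2).
  sum_i theta_i^2 = (0.622)^2 = 0.386884.
  gamma(0) = 3 * (1 + 0.386884) = 3 * 1.386884 = 4.160652, which rounds to 4.1607.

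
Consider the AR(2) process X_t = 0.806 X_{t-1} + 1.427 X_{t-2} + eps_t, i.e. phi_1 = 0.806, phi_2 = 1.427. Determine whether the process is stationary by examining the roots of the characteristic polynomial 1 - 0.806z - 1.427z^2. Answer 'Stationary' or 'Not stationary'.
\text{Not stationary}

The AR(p) characteristic polynomial is P(z) = 1 - 0.806z - 1.427z^2.
Stationarity requires all roots to lie outside the unit circle, i.e. |z| > 1 for every root.
Set 1 + (-0.806) z + (-1.427) z^2 = 0, i.e. a z^2 + b z + c = 0 with a = -1.427, b = -0.806, c = 1.
Discriminant D = b^2 - 4ac = (-0.806)^2 - 4*(-1.427)*1 = 0.649636 - (-5.708) = 6.357636.
D >= 0, so the roots are real: z = (-b +/- sqrt(D)) / (2a) = (0.806 +/- 2.521435) / (-2.854).
  z_1 = (0.806 + 2.521435) / (-2.854) = -1.1659,   |z_1| = 1.1659.
  z_2 = (0.806 - 2.521435) / (-2.854) = 0.6011,   |z_2| = 0.6011.
Moduli of all roots: 1.1659, 0.6011.
All moduli strictly greater than 1? No.
Verdict: Not stationary.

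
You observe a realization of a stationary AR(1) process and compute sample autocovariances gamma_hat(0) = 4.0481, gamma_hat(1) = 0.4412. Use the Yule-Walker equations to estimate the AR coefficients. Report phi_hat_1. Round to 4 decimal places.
\hat\phi_{1} = 0.1090

The Yule-Walker equations for an AR(p) process read, in matrix form,
  Gamma_p phi = r_p,   with   (Gamma_p)_{ij} = gamma(|i - j|),
                       (r_p)_i = gamma(i),   i,j = 1..p.
Substitute the sample gammas (Toeplitz matrix and right-hand side of size 1):
  Gamma_p = [[4.0481]]
  r_p     = [0.4412]
With p = 1 this is the single equation gamma(0) phi_1 = gamma(1):
  phi_hat_1 = gamma(1) / gamma(0) = 0.4412 / 4.0481 = 0.1090.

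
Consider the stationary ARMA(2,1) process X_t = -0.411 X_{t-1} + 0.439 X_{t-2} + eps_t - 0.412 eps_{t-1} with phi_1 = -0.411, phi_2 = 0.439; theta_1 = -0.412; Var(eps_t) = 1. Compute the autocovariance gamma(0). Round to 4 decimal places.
\gamma(0) = 4.7419

Multiply the model equation by X_{t-k} and take expectations. With theta_0 = psi_0 = 1 and psi_j the MA(infinity) weights, this gives
  gamma(k) - sum_i phi_i gamma(k-i) = c_k,
  c_k = sigma^2 * sum_{j=k..q} theta_j psi_{j-k}   (c_k = 0 for k > q),
using gamma(-m) = gamma(m).
psi-weights needed (psi_j = theta_j + sum_i phi_i psi_{j-i}):
  psi_1 = theta_1 + phi_1 = -0.412 + (-0.411) = -0.823
Right-hand sides:
  c_0 = sigma^2 (1 + theta_1 psi_1) = 1 * (1 + (-0.412)(-0.823)) = 1 * 1.339076 = 1.339076
  c_1 = sigma^2 theta_1 = 1 * (-0.412) = -0.412
  c_2 = 0
Equations for k = 0, 1, 2 (AR order 2, c_2 = 0):
  (E0) gamma(0) = phi_1 gamma(1) + phi_2 gamma(2) + c_0
  (E1) gamma(1) = phi_1 gamma(0) + phi_2 gamma(1) + c_1
  (E2) gamma(2) = phi_1 gamma(1) + phi_2 gamma(0)
From (E1): gamma(1) = A gamma(0) + B with
  A = phi_1 / (1 - phi_2) = -0.411 / 0.561 = -0.73262,   B = c_1 / (1 - phi_2) = -0.412 / 0.561 = -0.734403.
Insert (E2) into (E0): gamma(0) (1 - phi_2^2) = phi_1 (1 + phi_2) gamma(1) + c_0.
  phi_1 (1 + phi_2) = (-0.411)(1.439) = -0.591429,   1 - phi_2^2 = 0.807279.
Replace gamma(1) by A gamma(0) + B and collect gamma(0):
  gamma(0) [0.807279 - (-0.591429)(-0.73262)] = (-0.591429)(-0.734403) + 1.339076
  gamma(0) * 0.373986 = 1.773423
  gamma(0) = 1.773423 / 0.373986 = 4.741949.
Therefore gamma(0) = 4.7419 (to 4 decimal places).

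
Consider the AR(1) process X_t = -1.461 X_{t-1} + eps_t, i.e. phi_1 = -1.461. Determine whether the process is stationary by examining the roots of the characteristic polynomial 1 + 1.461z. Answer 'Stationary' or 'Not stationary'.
\text{Not stationary}

The AR(p) characteristic polynomial is P(z) = 1 + 1.461z.
Stationarity requires all roots to lie outside the unit circle, i.e. |z| > 1 for every root.
This is linear in z: 1 + (1.461) z = 0  =>  z = -1/(1.461) = -0.684463,  |z| = 0.684463.
Moduli of all roots: 0.6845.
All moduli strictly greater than 1? No.
Verdict: Not stationary.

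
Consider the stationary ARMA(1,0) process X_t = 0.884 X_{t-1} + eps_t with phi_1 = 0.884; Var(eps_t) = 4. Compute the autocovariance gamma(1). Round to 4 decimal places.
\gamma(1) = 16.1798

Multiply the model equation by X_{t-k} and take expectations. With theta_0 = psi_0 = 1 and psi_j the MA(infinity) weights, this gives
  gamma(k) - sum_i phi_i gamma(k-i) = c_k,
  c_k = sigma^2 * sum_{j=k..q} theta_j psi_{j-k}   (c_k = 0 for k > q),
using gamma(-m) = gamma(m).
Pure AR (q = 0): c_0 = sigma^2 = 4, c_k = 0 for k >= 1.
Equations for k = 0 and k = 1 (AR order 1):
  gamma(0) = phi_1 gamma(1) + c_0
  gamma(1) = phi_1 gamma(0) + c_1
Substituting the second into the first: gamma(0) (1 - phi_1^2) = c_0 + phi_1 c_1, so
  gamma(0) = c_0 / (1 - phi_1^2) = 4 / (1 - (0.884)^2) = 4 / 0.218544 = 18.30295.
  gamma(1) = phi_1 gamma(0) = (0.884)(18.30295) = 16.179808.
Therefore gamma(1) = 16.1798 (to 4 decimal places).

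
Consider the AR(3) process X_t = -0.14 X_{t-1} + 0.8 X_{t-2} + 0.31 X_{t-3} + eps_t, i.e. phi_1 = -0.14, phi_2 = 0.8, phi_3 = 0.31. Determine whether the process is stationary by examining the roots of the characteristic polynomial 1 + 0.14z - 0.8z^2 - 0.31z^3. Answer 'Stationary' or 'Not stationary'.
\text{Stationary}

The AR(p) characteristic polynomial is P(z) = 1 + 0.14z - 0.8z^2 - 0.31z^3.
Stationarity requires all roots to lie outside the unit circle, i.e. |z| > 1 for every root.
Degree 3: look for a simple real root z0 first, then factor out (1 - z/z0) and solve the remaining quadratic.
Testing z0 = -2: P(-2) = 1 + (0.14)(-2) + (-0.8)(-2)^2 + (-0.31)(-2)^3
  = 1 + (-0.28) + (-3.2) + (2.48) = 0.  So z_0 = -2 is a root, |z_0| = 2.
Divide out the factor (1 + 0.5 z) = (1 - z/z0) (since 1/z0 = -0.5):
  P(z) = (1 + 0.5 z)(1 + (-0.36) z + (-0.62) z^2)
  [check: z-coef -0.36 - (-0.5) = 0.14; z^2-coef -0.62 - (-0.5)(-0.36) = -0.8; z^3-coef -(-0.5)(-0.62) = -0.31.]
Remaining roots from the quadratic factor 1 + (-0.36) z + (-0.62) z^2:
  Set 1 + (-0.36) z + (-0.62) z^2 = 0, i.e. a z^2 + b z + c = 0 with a = -0.62, b = -0.36, c = 1.
  Discriminant D = b^2 - 4ac = (-0.36)^2 - 4*(-0.62)*1 = 0.1296 - (-2.48) = 2.6096.
  D >= 0, so the roots are real: z = (-b +/- sqrt(D)) / (2a) = (0.36 +/- 1.615426) / (-1.24).
    z_1 = (0.36 + 1.615426) / (-1.24) = -1.5931,   |z_1| = 1.5931.
    z_2 = (0.36 - 1.615426) / (-1.24) = 1.0124,   |z_2| = 1.0124.
Moduli of all roots: 2.0000, 1.5931, 1.0124.
All moduli strictly greater than 1? Yes.
Verdict: Stationary.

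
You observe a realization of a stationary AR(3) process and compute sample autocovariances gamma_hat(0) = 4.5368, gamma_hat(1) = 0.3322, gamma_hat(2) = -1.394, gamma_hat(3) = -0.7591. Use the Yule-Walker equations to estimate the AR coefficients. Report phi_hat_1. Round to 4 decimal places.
\hat\phi_{1} = 0.0560

The Yule-Walker equations for an AR(p) process read, in matrix form,
  Gamma_p phi = r_p,   with   (Gamma_p)_{ij} = gamma(|i - j|),
                       (r_p)_i = gamma(i),   i,j = 1..p.
Substitute the sample gammas (Toeplitz matrix and right-hand side of size 3):
  Gamma_p = [[4.5368, 0.3322, -1.394], [0.3322, 4.5368, 0.3322], [-1.394, 0.3322, 4.5368]]
  r_p     = [0.3322, -1.394, -0.7591]
Written out (R1..R3):
  (R1) 4.5368 phi_1 + 0.3322 phi_2 - 1.394 phi_3 = 0.3322
  (R2) 0.3322 phi_1 + 4.5368 phi_2 + 0.3322 phi_3 = -1.394
  (R3) -1.394 phi_1 + 0.3322 phi_2 + 4.5368 phi_3 = -0.7591
Gaussian elimination:
  R2 <- R2 - (0.3322/4.5368) R1 = R2 - (0.073223) R1:  4.512475 phi_2 + 0.434273 phi_3 = -1.418325
  R3 <- R3 - (-1.394/4.5368) R1 = R3 - (-0.307265) R1:  0.434273 phi_2 + 4.108473 phi_3 = -0.657027
  R3 <- R3 - (0.434273/4.512475) R2 = R3 - (0.096238) R2:  4.066679 phi_3 = -0.520529
Back-substitution:
  phi_hat_3 = -0.520529 / 4.066679 = -0.127999
  phi_hat_2 = (-1.418325 - (0.434273)(-0.127999)) / 4.512475 = -0.301994
  phi_hat_1 = (0.3322 - (0.3322)(-0.301994) - (-1.394)(-0.127999)) / 4.5368 = 0.056007
So phi_hat = [0.0560, -0.3020, -0.1280].
Therefore phi_hat_1 = 0.0560.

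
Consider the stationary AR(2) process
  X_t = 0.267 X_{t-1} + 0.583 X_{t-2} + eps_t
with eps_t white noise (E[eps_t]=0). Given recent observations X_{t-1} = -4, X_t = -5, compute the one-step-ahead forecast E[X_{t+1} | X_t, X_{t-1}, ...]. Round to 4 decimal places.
E[X_{t+1} \mid \mathcal F_t] = -3.6670

For an AR(p) model X_t = c + sum_i phi_i X_{t-i} + eps_t, the
one-step-ahead conditional mean is
  E[X_{t+1} | X_t, ...] = c + sum_i phi_i X_{t+1-i}.
Substitute known values:
  E[X_{t+1} | ...] = (0.267) * (-5) + (0.583) * (-4)
                   = -3.6670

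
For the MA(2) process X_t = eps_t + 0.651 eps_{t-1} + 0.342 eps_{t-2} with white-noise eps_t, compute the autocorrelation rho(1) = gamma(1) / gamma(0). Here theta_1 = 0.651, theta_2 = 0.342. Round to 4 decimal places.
\rho(1) = 0.5670

For an MA(q) process with theta_0 = 1, the autocovariance is
  gamma(k) = sigma^2 * sum_{i=0..q-k} theta_i * theta_{i+k},
and rho(k) = gamma(k) / gamma(0). Sigma^2 cancels.
  numerator   = (1)*(0.651) + (0.651)*(0.342) = 0.873642.
  denominator = (1)^2 + (0.651)^2 + (0.342)^2 = 1.540765.
  rho(1) = 0.873642 / 1.540765 = 0.5670.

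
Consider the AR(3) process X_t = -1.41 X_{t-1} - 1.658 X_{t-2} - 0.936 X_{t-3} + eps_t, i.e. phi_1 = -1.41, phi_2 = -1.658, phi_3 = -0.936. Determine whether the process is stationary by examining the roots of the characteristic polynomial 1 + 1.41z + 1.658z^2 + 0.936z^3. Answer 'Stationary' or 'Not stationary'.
\text{Not stationary}

The AR(p) characteristic polynomial is P(z) = 1 + 1.41z + 1.658z^2 + 0.936z^3.
Stationarity requires all roots to lie outside the unit circle, i.e. |z| > 1 for every root.
Degree 3: look for a simple real root z0 first, then factor out (1 - z/z0) and solve the remaining quadratic.
Testing z0 = -1.25: P(-1.25) = 1 + (1.41)(-1.25) + (1.658)(-1.25)^2 + (0.936)(-1.25)^3
  = 1 + (-1.7625) + (2.590625) + (-1.828125) = 0.  So z_0 = -1.25 is a root, |z_0| = 1.25.
Divide out the factor (1 + 0.8 z) = (1 - z/z0) (since 1/z0 = -0.8):
  P(z) = (1 + 0.8 z)(1 + (0.61) z + (1.17) z^2)
  [check: z-coef 0.61 - (-0.8) = 1.41; z^2-coef 1.17 - (-0.8)(0.61) = 1.658; z^3-coef -(-0.8)(1.17) = 0.936.]
Remaining roots from the quadratic factor 1 + (0.61) z + (1.17) z^2:
  Set 1 + (0.61) z + (1.17) z^2 = 0, i.e. a z^2 + b z + c = 0 with a = 1.17, b = 0.61, c = 1.
  Discriminant D = b^2 - 4ac = (0.61)^2 - 4*(1.17)*1 = 0.3721 - (4.68) = -4.3079.
  D < 0, so the roots are the complex-conjugate pair z = (-b +/- i sqrt(-D)) / (2a) = -0.2607 +/- 0.887i.
  For a conjugate pair |z|^2 = z * conj(z) = (product of roots) = c/a = 1/(1.17) = 0.854701, so |z| = sqrt(0.854701) = 0.9245 for both roots.
Moduli of all roots: 1.2500, 0.9245, 0.9245.
All moduli strictly greater than 1? No.
Verdict: Not stationary.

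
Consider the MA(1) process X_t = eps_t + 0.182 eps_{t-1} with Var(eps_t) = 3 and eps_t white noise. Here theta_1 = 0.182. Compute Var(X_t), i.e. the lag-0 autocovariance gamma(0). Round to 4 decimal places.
\gamma(0) = 3.0994

For an MA(q) process X_t = eps_t + sum_i theta_i eps_{t-i} with
Var(eps_t) = sigma^2, the variance is
  gamma(0) = sigma^2 * (1 + sum_i theta_i^2).
  sum_i theta_i^2 = (0.182)^2 = 0.033124.
  gamma(0) = 3 * (1 + 0.033124) = 3 * 1.033124 = 3.099372, which rounds to 3.0994.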